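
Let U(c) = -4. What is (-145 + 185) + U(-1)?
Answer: 36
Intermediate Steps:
(-145 + 185) + U(-1) = (-145 + 185) - 4 = 40 - 4 = 36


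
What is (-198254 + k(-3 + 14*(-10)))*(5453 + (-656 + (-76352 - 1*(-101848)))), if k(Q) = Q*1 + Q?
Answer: -6014372220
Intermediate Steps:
k(Q) = 2*Q (k(Q) = Q + Q = 2*Q)
(-198254 + k(-3 + 14*(-10)))*(5453 + (-656 + (-76352 - 1*(-101848)))) = (-198254 + 2*(-3 + 14*(-10)))*(5453 + (-656 + (-76352 - 1*(-101848)))) = (-198254 + 2*(-3 - 140))*(5453 + (-656 + (-76352 + 101848))) = (-198254 + 2*(-143))*(5453 + (-656 + 25496)) = (-198254 - 286)*(5453 + 24840) = -198540*30293 = -6014372220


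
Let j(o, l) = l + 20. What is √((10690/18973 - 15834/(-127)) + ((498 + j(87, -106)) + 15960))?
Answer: 2*√23945878371731801/2409571 ≈ 128.44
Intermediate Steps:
j(o, l) = 20 + l
√((10690/18973 - 15834/(-127)) + ((498 + j(87, -106)) + 15960)) = √((10690/18973 - 15834/(-127)) + ((498 + (20 - 106)) + 15960)) = √((10690*(1/18973) - 15834*(-1/127)) + ((498 - 86) + 15960)) = √((10690/18973 + 15834/127) + (412 + 15960)) = √(301776112/2409571 + 16372) = √(39751272524/2409571) = 2*√23945878371731801/2409571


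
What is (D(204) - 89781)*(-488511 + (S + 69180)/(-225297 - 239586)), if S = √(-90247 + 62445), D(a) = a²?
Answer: 3646098983349615/154961 + 16055*I*√27802/154961 ≈ 2.3529e+10 + 17.275*I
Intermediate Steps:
S = I*√27802 (S = √(-27802) = I*√27802 ≈ 166.74*I)
(D(204) - 89781)*(-488511 + (S + 69180)/(-225297 - 239586)) = (204² - 89781)*(-488511 + (I*√27802 + 69180)/(-225297 - 239586)) = (41616 - 89781)*(-488511 + (69180 + I*√27802)/(-464883)) = -48165*(-488511 + (69180 + I*√27802)*(-1/464883)) = -48165*(-488511 + (-23060/154961 - I*√27802/464883)) = -48165*(-75700176131/154961 - I*√27802/464883) = 3646098983349615/154961 + 16055*I*√27802/154961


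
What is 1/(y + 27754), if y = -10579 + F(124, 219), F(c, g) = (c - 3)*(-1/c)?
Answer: 124/2129579 ≈ 5.8227e-5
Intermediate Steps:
F(c, g) = -(-3 + c)/c (F(c, g) = (-3 + c)*(-1/c) = -(-3 + c)/c)
y = -1311917/124 (y = -10579 + (3 - 1*124)/124 = -10579 + (3 - 124)/124 = -10579 + (1/124)*(-121) = -10579 - 121/124 = -1311917/124 ≈ -10580.)
1/(y + 27754) = 1/(-1311917/124 + 27754) = 1/(2129579/124) = 124/2129579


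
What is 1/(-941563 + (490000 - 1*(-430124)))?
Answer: -1/21439 ≈ -4.6644e-5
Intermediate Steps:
1/(-941563 + (490000 - 1*(-430124))) = 1/(-941563 + (490000 + 430124)) = 1/(-941563 + 920124) = 1/(-21439) = -1/21439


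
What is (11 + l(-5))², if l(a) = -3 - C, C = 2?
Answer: 36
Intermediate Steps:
l(a) = -5 (l(a) = -3 - 1*2 = -3 - 2 = -5)
(11 + l(-5))² = (11 - 5)² = 6² = 36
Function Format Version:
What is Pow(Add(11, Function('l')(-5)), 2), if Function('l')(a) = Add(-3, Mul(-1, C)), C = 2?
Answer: 36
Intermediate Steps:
Function('l')(a) = -5 (Function('l')(a) = Add(-3, Mul(-1, 2)) = Add(-3, -2) = -5)
Pow(Add(11, Function('l')(-5)), 2) = Pow(Add(11, -5), 2) = Pow(6, 2) = 36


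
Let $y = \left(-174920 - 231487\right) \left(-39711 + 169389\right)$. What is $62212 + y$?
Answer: $-52701984734$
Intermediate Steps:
$y = -52702046946$ ($y = \left(-406407\right) 129678 = -52702046946$)
$62212 + y = 62212 - 52702046946 = -52701984734$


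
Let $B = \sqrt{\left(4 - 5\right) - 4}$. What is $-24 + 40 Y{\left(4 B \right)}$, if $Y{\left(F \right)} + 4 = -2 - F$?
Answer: $-264 - 160 i \sqrt{5} \approx -264.0 - 357.77 i$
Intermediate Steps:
$B = i \sqrt{5}$ ($B = \sqrt{-1 - 4} = \sqrt{-5} = i \sqrt{5} \approx 2.2361 i$)
$Y{\left(F \right)} = -6 - F$ ($Y{\left(F \right)} = -4 - \left(2 + F\right) = -6 - F$)
$-24 + 40 Y{\left(4 B \right)} = -24 + 40 \left(-6 - 4 i \sqrt{5}\right) = -24 - \left(240 + 160 i \sqrt{5}\right) = -264 - 160 i \sqrt{5}$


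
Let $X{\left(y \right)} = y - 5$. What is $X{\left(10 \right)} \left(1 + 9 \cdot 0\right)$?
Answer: $5$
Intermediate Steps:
$X{\left(y \right)} = -5 + y$ ($X{\left(y \right)} = y - 5 = -5 + y$)
$X{\left(10 \right)} \left(1 + 9 \cdot 0\right) = \left(-5 + 10\right) \left(1 + 9 \cdot 0\right) = 5 \left(1 + 0\right) = 5 \cdot 1 = 5$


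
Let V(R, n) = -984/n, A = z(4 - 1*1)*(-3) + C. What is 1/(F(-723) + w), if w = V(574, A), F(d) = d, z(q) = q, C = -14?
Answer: -23/15645 ≈ -0.0014701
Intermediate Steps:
A = -23 (A = (4 - 1*1)*(-3) - 14 = (4 - 1)*(-3) - 14 = 3*(-3) - 14 = -9 - 14 = -23)
w = 984/23 (w = -984/(-23) = -984*(-1/23) = 984/23 ≈ 42.783)
1/(F(-723) + w) = 1/(-723 + 984/23) = 1/(-15645/23) = -23/15645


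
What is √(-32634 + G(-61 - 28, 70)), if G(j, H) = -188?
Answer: I*√32822 ≈ 181.17*I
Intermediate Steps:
√(-32634 + G(-61 - 28, 70)) = √(-32634 - 188) = √(-32822) = I*√32822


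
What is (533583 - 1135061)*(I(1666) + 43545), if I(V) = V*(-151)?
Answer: 125120055038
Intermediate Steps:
I(V) = -151*V
(533583 - 1135061)*(I(1666) + 43545) = (533583 - 1135061)*(-151*1666 + 43545) = -601478*(-251566 + 43545) = -601478*(-208021) = 125120055038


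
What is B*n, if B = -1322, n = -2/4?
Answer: 661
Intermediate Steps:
n = -½ (n = -2*¼ = -½ ≈ -0.50000)
B*n = -1322*(-½) = 661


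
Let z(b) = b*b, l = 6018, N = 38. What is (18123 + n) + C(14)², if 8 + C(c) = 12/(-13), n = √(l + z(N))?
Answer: 3076243/169 + √7462 ≈ 18289.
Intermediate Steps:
z(b) = b²
n = √7462 (n = √(6018 + 38²) = √(6018 + 1444) = √7462 ≈ 86.383)
C(c) = -116/13 (C(c) = -8 + 12/(-13) = -8 + 12*(-1/13) = -8 - 12/13 = -116/13)
(18123 + n) + C(14)² = (18123 + √7462) + (-116/13)² = (18123 + √7462) + 13456/169 = 3076243/169 + √7462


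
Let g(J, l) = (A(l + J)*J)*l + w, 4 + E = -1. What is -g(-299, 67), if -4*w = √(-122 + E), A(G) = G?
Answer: -4647656 + I*√127/4 ≈ -4.6477e+6 + 2.8174*I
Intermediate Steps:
E = -5 (E = -4 - 1 = -5)
w = -I*√127/4 (w = -√(-122 - 5)/4 = -I*√127/4 ≈ -2.8174*I)
g(J, l) = -I*√127/4 + J*l*(J + l) (g(J, l) = ((l + J)*J)*l - I*√127/4 = ((J + l)*J)*l - I*√127/4 = (J*(J + l))*l - I*√127/4 = J*l*(J + l) - I*√127/4 = -I*√127/4 + J*l*(J + l))
-g(-299, 67) = -(-I*√127/4 - 299*67*(-299 + 67)) = -(-I*√127/4 - 299*67*(-232)) = -(-I*√127/4 + 4647656) = -(4647656 - I*√127/4) = -4647656 + I*√127/4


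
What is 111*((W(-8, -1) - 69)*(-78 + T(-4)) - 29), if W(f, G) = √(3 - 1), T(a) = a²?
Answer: 471639 - 6882*√2 ≈ 4.6191e+5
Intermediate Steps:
W(f, G) = √2
111*((W(-8, -1) - 69)*(-78 + T(-4)) - 29) = 111*((√2 - 69)*(-78 + (-4)²) - 29) = 111*((-69 + √2)*(-78 + 16) - 29) = 111*((-69 + √2)*(-62) - 29) = 111*((4278 - 62*√2) - 29) = 111*(4249 - 62*√2) = 471639 - 6882*√2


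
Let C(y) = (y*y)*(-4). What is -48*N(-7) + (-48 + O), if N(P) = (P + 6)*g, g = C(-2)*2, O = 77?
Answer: -1507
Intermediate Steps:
C(y) = -4*y² (C(y) = y²*(-4) = -4*y²)
g = -32 (g = -4*(-2)²*2 = -4*4*2 = -16*2 = -32)
N(P) = -192 - 32*P (N(P) = (P + 6)*(-32) = (6 + P)*(-32) = -192 - 32*P)
-48*N(-7) + (-48 + O) = -48*(-192 - 32*(-7)) + (-48 + 77) = -48*(-192 + 224) + 29 = -48*32 + 29 = -1536 + 29 = -1507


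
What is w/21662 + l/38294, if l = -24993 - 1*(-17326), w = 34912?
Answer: 14278507/10116154 ≈ 1.4115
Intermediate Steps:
l = -7667 (l = -24993 + 17326 = -7667)
w/21662 + l/38294 = 34912/21662 - 7667/38294 = 34912*(1/21662) - 7667*1/38294 = 17456/10831 - 187/934 = 14278507/10116154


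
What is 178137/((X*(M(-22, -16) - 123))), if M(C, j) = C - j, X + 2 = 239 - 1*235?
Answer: -59379/86 ≈ -690.45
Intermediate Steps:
X = 2 (X = -2 + (239 - 1*235) = -2 + (239 - 235) = -2 + 4 = 2)
178137/((X*(M(-22, -16) - 123))) = 178137/((2*((-22 - 1*(-16)) - 123))) = 178137/((2*((-22 + 16) - 123))) = 178137/((2*(-6 - 123))) = 178137/((2*(-129))) = 178137/(-258) = 178137*(-1/258) = -59379/86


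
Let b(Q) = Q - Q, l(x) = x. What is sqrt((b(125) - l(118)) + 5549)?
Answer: sqrt(5431) ≈ 73.695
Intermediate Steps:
b(Q) = 0
sqrt((b(125) - l(118)) + 5549) = sqrt((0 - 1*118) + 5549) = sqrt((0 - 118) + 5549) = sqrt(-118 + 5549) = sqrt(5431)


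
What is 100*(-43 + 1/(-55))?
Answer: -47320/11 ≈ -4301.8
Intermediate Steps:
100*(-43 + 1/(-55)) = 100*(-43 - 1/55) = 100*(-2366/55) = -47320/11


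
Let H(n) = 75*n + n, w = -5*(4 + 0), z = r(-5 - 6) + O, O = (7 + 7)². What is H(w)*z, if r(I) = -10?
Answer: -282720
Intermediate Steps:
O = 196 (O = 14² = 196)
z = 186 (z = -10 + 196 = 186)
w = -20 (w = -5*4 = -20)
H(n) = 76*n
H(w)*z = (76*(-20))*186 = -1520*186 = -282720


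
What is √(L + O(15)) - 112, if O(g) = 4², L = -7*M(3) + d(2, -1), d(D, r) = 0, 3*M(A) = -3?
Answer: -112 + √23 ≈ -107.20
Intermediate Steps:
M(A) = -1 (M(A) = (⅓)*(-3) = -1)
L = 7 (L = -7*(-1) + 0 = 7 + 0 = 7)
O(g) = 16
√(L + O(15)) - 112 = √(7 + 16) - 112 = √23 - 112 = -112 + √23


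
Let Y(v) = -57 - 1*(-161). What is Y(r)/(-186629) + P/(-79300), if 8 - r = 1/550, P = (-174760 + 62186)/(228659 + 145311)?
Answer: -1531597905477/2767318108704500 ≈ -0.00055346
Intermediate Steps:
P = -56287/186985 (P = -112574/373970 = -112574*1/373970 = -56287/186985 ≈ -0.30102)
r = 4399/550 (r = 8 - 1/550 = 4399/550 ≈ 7.9982)
Y(v) = 104 (Y(v) = -57 + 161 = 104)
Y(r)/(-186629) + P/(-79300) = 104/(-186629) - 56287/186985/(-79300) = 104*(-1/186629) - 56287/186985*(-1/79300) = -104/186629 + 56287/14827910500 = -1531597905477/2767318108704500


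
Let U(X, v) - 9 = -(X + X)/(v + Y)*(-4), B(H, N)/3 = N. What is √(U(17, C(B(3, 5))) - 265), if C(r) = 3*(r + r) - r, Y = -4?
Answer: 2*I*√320210/71 ≈ 15.94*I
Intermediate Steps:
B(H, N) = 3*N
C(r) = 5*r (C(r) = 3*(2*r) - r = 6*r - r = 5*r)
U(X, v) = 9 + 8*X/(-4 + v) (U(X, v) = 9 - (X + X)/(v - 4)*(-4) = 9 - (2*X)/(-4 + v)*(-4) = 9 - 2*X/(-4 + v)*(-4) = 9 - (-8)*X/(-4 + v) = 9 + 8*X/(-4 + v))
√(U(17, C(B(3, 5))) - 265) = √((-36 + 8*17 + 9*(5*(3*5)))/(-4 + 5*(3*5)) - 265) = √((-36 + 136 + 9*(5*15))/(-4 + 5*15) - 265) = √((-36 + 136 + 9*75)/(-4 + 75) - 265) = √((-36 + 136 + 675)/71 - 265) = √((1/71)*775 - 265) = √(775/71 - 265) = √(-18040/71) = 2*I*√320210/71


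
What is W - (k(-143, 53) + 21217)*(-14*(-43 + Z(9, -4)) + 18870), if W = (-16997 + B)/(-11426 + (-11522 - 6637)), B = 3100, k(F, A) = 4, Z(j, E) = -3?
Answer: -12251343569593/29585 ≈ -4.1411e+8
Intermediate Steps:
W = 13897/29585 (W = (-16997 + 3100)/(-11426 + (-11522 - 6637)) = -13897/(-11426 - 18159) = -13897/(-29585) = -13897*(-1/29585) = 13897/29585 ≈ 0.46973)
W - (k(-143, 53) + 21217)*(-14*(-43 + Z(9, -4)) + 18870) = 13897/29585 - (4 + 21217)*(-14*(-43 - 3) + 18870) = 13897/29585 - 21221*(-14*(-46) + 18870) = 13897/29585 - 21221*(644 + 18870) = 13897/29585 - 21221*19514 = 13897/29585 - 1*414106594 = 13897/29585 - 414106594 = -12251343569593/29585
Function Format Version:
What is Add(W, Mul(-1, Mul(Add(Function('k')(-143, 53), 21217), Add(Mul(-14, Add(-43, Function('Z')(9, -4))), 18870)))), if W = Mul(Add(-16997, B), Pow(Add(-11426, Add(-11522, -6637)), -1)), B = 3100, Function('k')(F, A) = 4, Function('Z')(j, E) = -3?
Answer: Rational(-12251343569593, 29585) ≈ -4.1411e+8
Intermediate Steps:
W = Rational(13897, 29585) (W = Mul(Add(-16997, 3100), Pow(Add(-11426, Add(-11522, -6637)), -1)) = Mul(-13897, Pow(Add(-11426, -18159), -1)) = Mul(-13897, Pow(-29585, -1)) = Mul(-13897, Rational(-1, 29585)) = Rational(13897, 29585) ≈ 0.46973)
Add(W, Mul(-1, Mul(Add(Function('k')(-143, 53), 21217), Add(Mul(-14, Add(-43, Function('Z')(9, -4))), 18870)))) = Add(Rational(13897, 29585), Mul(-1, Mul(Add(4, 21217), Add(Mul(-14, Add(-43, -3)), 18870)))) = Add(Rational(13897, 29585), Mul(-1, Mul(21221, Add(Mul(-14, -46), 18870)))) = Add(Rational(13897, 29585), Mul(-1, Mul(21221, Add(644, 18870)))) = Add(Rational(13897, 29585), Mul(-1, Mul(21221, 19514))) = Add(Rational(13897, 29585), Mul(-1, 414106594)) = Add(Rational(13897, 29585), -414106594) = Rational(-12251343569593, 29585)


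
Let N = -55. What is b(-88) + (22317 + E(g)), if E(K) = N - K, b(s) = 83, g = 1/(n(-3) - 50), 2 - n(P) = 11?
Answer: 1318356/59 ≈ 22345.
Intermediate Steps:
n(P) = -9 (n(P) = 2 - 1*11 = 2 - 11 = -9)
g = -1/59 (g = 1/(-9 - 50) = 1/(-59) = -1/59 ≈ -0.016949)
E(K) = -55 - K
b(-88) + (22317 + E(g)) = 83 + (22317 + (-55 - 1*(-1/59))) = 83 + (22317 + (-55 + 1/59)) = 83 + (22317 - 3244/59) = 83 + 1313459/59 = 1318356/59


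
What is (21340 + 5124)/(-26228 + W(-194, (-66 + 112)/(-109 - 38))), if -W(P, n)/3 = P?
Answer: -13232/12823 ≈ -1.0319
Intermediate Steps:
W(P, n) = -3*P
(21340 + 5124)/(-26228 + W(-194, (-66 + 112)/(-109 - 38))) = (21340 + 5124)/(-26228 - 3*(-194)) = 26464/(-26228 + 582) = 26464/(-25646) = 26464*(-1/25646) = -13232/12823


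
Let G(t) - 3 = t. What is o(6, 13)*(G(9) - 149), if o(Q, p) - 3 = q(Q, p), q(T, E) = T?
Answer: -1233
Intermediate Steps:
o(Q, p) = 3 + Q
G(t) = 3 + t
o(6, 13)*(G(9) - 149) = (3 + 6)*((3 + 9) - 149) = 9*(12 - 149) = 9*(-137) = -1233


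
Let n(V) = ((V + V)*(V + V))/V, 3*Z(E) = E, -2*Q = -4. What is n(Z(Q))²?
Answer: 64/9 ≈ 7.1111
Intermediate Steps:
Q = 2 (Q = -½*(-4) = 2)
Z(E) = E/3
n(V) = 4*V (n(V) = ((2*V)*(2*V))/V = (4*V²)/V = 4*V)
n(Z(Q))² = (4*((⅓)*2))² = (4*(⅔))² = (8/3)² = 64/9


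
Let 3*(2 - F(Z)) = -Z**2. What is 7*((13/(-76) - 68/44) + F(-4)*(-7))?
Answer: -931343/2508 ≈ -371.35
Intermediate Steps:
F(Z) = 2 + Z**2/3 (F(Z) = 2 - (-1)*Z**2/3 = 2 + Z**2/3)
7*((13/(-76) - 68/44) + F(-4)*(-7)) = 7*((13/(-76) - 68/44) + (2 + (1/3)*(-4)**2)*(-7)) = 7*((13*(-1/76) - 68*1/44) + (2 + (1/3)*16)*(-7)) = 7*((-13/76 - 17/11) + (2 + 16/3)*(-7)) = 7*(-1435/836 + (22/3)*(-7)) = 7*(-1435/836 - 154/3) = 7*(-133049/2508) = -931343/2508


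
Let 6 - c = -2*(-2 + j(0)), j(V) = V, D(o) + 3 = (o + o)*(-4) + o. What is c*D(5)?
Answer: -76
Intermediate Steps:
D(o) = -3 - 7*o (D(o) = -3 + ((o + o)*(-4) + o) = -3 + ((2*o)*(-4) + o) = -3 + (-8*o + o) = -3 - 7*o)
c = 2 (c = 6 - (-2)*(-2 + 0) = 6 - (-2)*(-2) = 6 - 1*4 = 6 - 4 = 2)
c*D(5) = 2*(-3 - 7*5) = 2*(-3 - 35) = 2*(-38) = -76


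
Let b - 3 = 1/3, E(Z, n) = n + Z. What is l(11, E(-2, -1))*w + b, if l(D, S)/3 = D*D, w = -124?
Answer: -135026/3 ≈ -45009.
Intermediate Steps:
E(Z, n) = Z + n
b = 10/3 (b = 3 + 1/3 = 3 + ⅓ = 10/3 ≈ 3.3333)
l(D, S) = 3*D² (l(D, S) = 3*(D*D) = 3*D²)
l(11, E(-2, -1))*w + b = (3*11²)*(-124) + 10/3 = (3*121)*(-124) + 10/3 = 363*(-124) + 10/3 = -45012 + 10/3 = -135026/3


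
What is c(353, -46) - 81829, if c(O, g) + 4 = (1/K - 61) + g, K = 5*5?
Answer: -2048499/25 ≈ -81940.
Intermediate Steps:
K = 25
c(O, g) = -1624/25 + g (c(O, g) = -4 + ((1/25 - 61) + g) = -4 + (-1524/25 + g) = -1624/25 + g)
c(353, -46) - 81829 = (-1624/25 - 46) - 81829 = -2774/25 - 81829 = -2048499/25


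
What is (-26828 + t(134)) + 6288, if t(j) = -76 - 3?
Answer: -20619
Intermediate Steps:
t(j) = -79
(-26828 + t(134)) + 6288 = (-26828 - 79) + 6288 = -26907 + 6288 = -20619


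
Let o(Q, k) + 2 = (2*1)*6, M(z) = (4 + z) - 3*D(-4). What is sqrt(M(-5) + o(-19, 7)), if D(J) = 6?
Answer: 3*I ≈ 3.0*I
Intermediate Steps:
M(z) = -14 + z (M(z) = (4 + z) - 3*6 = (4 + z) - 18 = -14 + z)
o(Q, k) = 10 (o(Q, k) = -2 + (2*1)*6 = -2 + 2*6 = -2 + 12 = 10)
sqrt(M(-5) + o(-19, 7)) = sqrt((-14 - 5) + 10) = sqrt(-19 + 10) = sqrt(-9) = 3*I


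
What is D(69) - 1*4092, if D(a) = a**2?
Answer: 669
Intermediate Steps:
D(69) - 1*4092 = 69**2 - 1*4092 = 4761 - 4092 = 669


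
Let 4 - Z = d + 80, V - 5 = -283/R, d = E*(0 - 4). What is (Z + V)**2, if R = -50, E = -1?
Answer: 12020089/2500 ≈ 4808.0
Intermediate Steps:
d = 4 (d = -(0 - 4) = -1*(-4) = 4)
V = 533/50 (V = 5 - 283/(-50) = 5 - 283*(-1/50) = 5 + 283/50 = 533/50 ≈ 10.660)
Z = -80 (Z = 4 - (4 + 80) = 4 - 1*84 = 4 - 84 = -80)
(Z + V)**2 = (-80 + 533/50)**2 = (-3467/50)**2 = 12020089/2500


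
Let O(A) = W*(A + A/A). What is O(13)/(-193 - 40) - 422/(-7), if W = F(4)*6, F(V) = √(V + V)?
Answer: 422/7 - 168*√2/233 ≈ 59.266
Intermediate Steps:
F(V) = √2*√V (F(V) = √(2*V) = √2*√V)
W = 12*√2 (W = (√2*√4)*6 = (√2*2)*6 = (2*√2)*6 = 12*√2 ≈ 16.971)
O(A) = 12*√2*(1 + A) (O(A) = (12*√2)*(A + A/A) = (12*√2)*(A + 1) = (12*√2)*(1 + A) = 12*√2*(1 + A))
O(13)/(-193 - 40) - 422/(-7) = (12*√2*(1 + 13))/(-193 - 40) - 422/(-7) = (12*√2*14)/(-233) - 422*(-⅐) = (168*√2)*(-1/233) + 422/7 = -168*√2/233 + 422/7 = 422/7 - 168*√2/233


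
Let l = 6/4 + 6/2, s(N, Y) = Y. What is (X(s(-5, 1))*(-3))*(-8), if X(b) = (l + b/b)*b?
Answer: 132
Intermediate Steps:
l = 9/2 (l = 6*(1/4) + 6*(1/2) = 3/2 + 3 = 9/2 ≈ 4.5000)
X(b) = 11*b/2 (X(b) = (9/2 + b/b)*b = (9/2 + 1)*b = 11*b/2)
(X(s(-5, 1))*(-3))*(-8) = (((11/2)*1)*(-3))*(-8) = ((11/2)*(-3))*(-8) = -33/2*(-8) = 132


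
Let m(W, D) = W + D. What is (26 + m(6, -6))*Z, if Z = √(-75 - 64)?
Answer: 26*I*√139 ≈ 306.54*I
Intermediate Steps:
Z = I*√139 (Z = √(-139) = I*√139 ≈ 11.79*I)
m(W, D) = D + W
(26 + m(6, -6))*Z = (26 + (-6 + 6))*(I*√139) = (26 + 0)*(I*√139) = 26*(I*√139) = 26*I*√139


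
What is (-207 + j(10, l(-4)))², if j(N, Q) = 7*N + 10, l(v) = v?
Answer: 16129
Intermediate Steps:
j(N, Q) = 10 + 7*N
(-207 + j(10, l(-4)))² = (-207 + (10 + 7*10))² = (-207 + (10 + 70))² = (-207 + 80)² = (-127)² = 16129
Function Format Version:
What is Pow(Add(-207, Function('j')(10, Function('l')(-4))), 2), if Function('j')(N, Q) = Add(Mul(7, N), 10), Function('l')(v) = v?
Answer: 16129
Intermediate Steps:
Function('j')(N, Q) = Add(10, Mul(7, N))
Pow(Add(-207, Function('j')(10, Function('l')(-4))), 2) = Pow(Add(-207, Add(10, Mul(7, 10))), 2) = Pow(Add(-207, Add(10, 70)), 2) = Pow(Add(-207, 80), 2) = Pow(-127, 2) = 16129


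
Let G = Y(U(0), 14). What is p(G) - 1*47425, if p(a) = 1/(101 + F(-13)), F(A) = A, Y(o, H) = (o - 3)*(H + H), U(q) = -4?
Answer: -4173399/88 ≈ -47425.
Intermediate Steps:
Y(o, H) = 2*H*(-3 + o) (Y(o, H) = (-3 + o)*(2*H) = 2*H*(-3 + o))
G = -196 (G = 2*14*(-3 - 4) = 2*14*(-7) = -196)
p(a) = 1/88 (p(a) = 1/(101 - 13) = 1/88)
p(G) - 1*47425 = 1/88 - 1*47425 = 1/88 - 47425 = -4173399/88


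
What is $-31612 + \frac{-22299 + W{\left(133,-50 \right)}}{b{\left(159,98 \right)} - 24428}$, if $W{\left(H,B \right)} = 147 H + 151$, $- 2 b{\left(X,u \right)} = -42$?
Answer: $- \frac{771551487}{24407} \approx -31612.0$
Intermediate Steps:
$b{\left(X,u \right)} = 21$ ($b{\left(X,u \right)} = \left(- \frac{1}{2}\right) \left(-42\right) = 21$)
$W{\left(H,B \right)} = 151 + 147 H$
$-31612 + \frac{-22299 + W{\left(133,-50 \right)}}{b{\left(159,98 \right)} - 24428} = -31612 + \frac{-22299 + \left(151 + 147 \cdot 133\right)}{21 - 24428} = -31612 + \frac{-22299 + \left(151 + 19551\right)}{-24407} = -31612 + \left(-22299 + 19702\right) \left(- \frac{1}{24407}\right) = -31612 - - \frac{2597}{24407} = -31612 + \frac{2597}{24407} = - \frac{771551487}{24407}$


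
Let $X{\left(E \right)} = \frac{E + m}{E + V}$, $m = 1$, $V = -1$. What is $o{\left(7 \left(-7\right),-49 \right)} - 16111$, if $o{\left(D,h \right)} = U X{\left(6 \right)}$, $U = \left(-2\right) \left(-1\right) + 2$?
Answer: $- \frac{80527}{5} \approx -16105.0$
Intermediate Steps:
$X{\left(E \right)} = \frac{1 + E}{-1 + E}$ ($X{\left(E \right)} = \frac{E + 1}{E - 1} = \frac{1 + E}{-1 + E}$)
$U = 4$ ($U = 2 + 2 = 4$)
$o{\left(D,h \right)} = \frac{28}{5}$ ($o{\left(D,h \right)} = 4 \frac{1 + 6}{-1 + 6} = 4 \cdot \frac{1}{5} \cdot 7 = 4 \cdot \frac{7}{5} = \frac{28}{5}$)
$o{\left(7 \left(-7\right),-49 \right)} - 16111 = \frac{28}{5} - 16111 = - \frac{80527}{5}$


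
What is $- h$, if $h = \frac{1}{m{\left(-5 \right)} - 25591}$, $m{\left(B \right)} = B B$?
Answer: $\frac{1}{25566} \approx 3.9114 \cdot 10^{-5}$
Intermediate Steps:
$m{\left(B \right)} = B^{2}$
$h = - \frac{1}{25566}$ ($h = \frac{1}{\left(-5\right)^{2} - 25591} = \frac{1}{25 - 25591} = \frac{1}{-25566} = - \frac{1}{25566} \approx -3.9114 \cdot 10^{-5}$)
$- h = \left(-1\right) \left(- \frac{1}{25566}\right) = \frac{1}{25566}$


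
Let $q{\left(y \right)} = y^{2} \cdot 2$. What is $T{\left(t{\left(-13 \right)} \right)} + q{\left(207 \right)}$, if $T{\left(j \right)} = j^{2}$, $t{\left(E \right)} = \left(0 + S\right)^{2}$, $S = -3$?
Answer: $85779$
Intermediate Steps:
$q{\left(y \right)} = 2 y^{2}$
$t{\left(E \right)} = 9$ ($t{\left(E \right)} = \left(0 - 3\right)^{2} = \left(-3\right)^{2} = 9$)
$T{\left(t{\left(-13 \right)} \right)} + q{\left(207 \right)} = 9^{2} + 2 \cdot 207^{2} = 81 + 2 \cdot 42849 = 81 + 85698 = 85779$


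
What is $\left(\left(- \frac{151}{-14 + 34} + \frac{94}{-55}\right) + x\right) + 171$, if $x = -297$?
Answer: $- \frac{29757}{220} \approx -135.26$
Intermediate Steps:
$\left(\left(- \frac{151}{-14 + 34} + \frac{94}{-55}\right) + x\right) + 171 = \left(\left(- \frac{151}{-14 + 34} + \frac{94}{-55}\right) - 297\right) + 171 = \left(\left(- \frac{151}{20} + 94 \left(- \frac{1}{55}\right)\right) - 297\right) + 171 = \left(\left(\left(-151\right) \frac{1}{20} - \frac{94}{55}\right) - 297\right) + 171 = \left(\left(- \frac{151}{20} - \frac{94}{55}\right) - 297\right) + 171 = \left(- \frac{2037}{220} - 297\right) + 171 = - \frac{67377}{220} + 171 = - \frac{29757}{220}$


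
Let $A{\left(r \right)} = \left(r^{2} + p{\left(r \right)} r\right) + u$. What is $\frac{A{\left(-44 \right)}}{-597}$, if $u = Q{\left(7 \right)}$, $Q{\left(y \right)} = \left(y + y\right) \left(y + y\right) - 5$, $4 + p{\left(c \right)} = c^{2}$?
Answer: $\frac{27627}{199} \approx 138.83$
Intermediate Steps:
$p{\left(c \right)} = -4 + c^{2}$
$Q{\left(y \right)} = -5 + 4 y^{2}$ ($Q{\left(y \right)} = 2 y 2 y - 5 = 4 y^{2} - 5 = -5 + 4 y^{2}$)
$u = 191$ ($u = -5 + 4 \cdot 7^{2} = -5 + 4 \cdot 49 = -5 + 196 = 191$)
$A{\left(r \right)} = 191 + r^{2} + r \left(-4 + r^{2}\right)$ ($A{\left(r \right)} = \left(r^{2} + \left(-4 + r^{2}\right) r\right) + 191 = \left(r^{2} + r \left(-4 + r^{2}\right)\right) + 191 = 191 + r^{2} + r \left(-4 + r^{2}\right)$)
$\frac{A{\left(-44 \right)}}{-597} = \frac{191 + \left(-44\right)^{2} - 44 \left(-4 + \left(-44\right)^{2}\right)}{-597} = \left(191 + 1936 - 44 \left(-4 + 1936\right)\right) \left(- \frac{1}{597}\right) = \left(191 + 1936 - 85008\right) \left(- \frac{1}{597}\right) = \left(-82881\right) \left(- \frac{1}{597}\right) = \frac{27627}{199}$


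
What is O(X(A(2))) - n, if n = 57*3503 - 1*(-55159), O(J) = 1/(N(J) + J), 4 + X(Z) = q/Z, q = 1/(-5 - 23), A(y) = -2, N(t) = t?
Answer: -56827118/223 ≈ -2.5483e+5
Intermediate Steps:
q = -1/28 (q = 1/(-28) = -1/28 ≈ -0.035714)
X(Z) = -4 - 1/(28*Z)
O(J) = 1/(2*J) (O(J) = 1/(J + J) = 1/(2*J))
n = 254830 (n = 199671 + 55159 = 254830)
O(X(A(2))) - n = 1/(2*(-4 - 1/28/(-2))) - 1*254830 = 1/(2*(-4 - 1/28*(-½))) - 254830 = 1/(2*(-4 + 1/56)) - 254830 = 1/(2*(-223/56)) - 254830 = (½)*(-56/223) - 254830 = -28/223 - 254830 = -56827118/223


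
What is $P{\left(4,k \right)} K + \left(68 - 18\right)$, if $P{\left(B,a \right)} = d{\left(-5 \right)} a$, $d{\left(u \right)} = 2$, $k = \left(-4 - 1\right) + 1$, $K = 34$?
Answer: $-222$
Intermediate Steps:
$k = -4$ ($k = -5 + 1 = -4$)
$P{\left(B,a \right)} = 2 a$
$P{\left(4,k \right)} K + \left(68 - 18\right) = 2 \left(-4\right) 34 + \left(68 - 18\right) = \left(-8\right) 34 + 50 = -272 + 50 = -222$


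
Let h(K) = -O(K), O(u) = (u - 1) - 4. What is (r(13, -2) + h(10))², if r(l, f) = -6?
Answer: 121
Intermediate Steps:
O(u) = -5 + u (O(u) = (-1 + u) - 4 = -5 + u)
h(K) = 5 - K (h(K) = -(-5 + K) = 5 - K)
(r(13, -2) + h(10))² = (-6 + (5 - 1*10))² = (-6 + (5 - 10))² = (-6 - 5)² = (-11)² = 121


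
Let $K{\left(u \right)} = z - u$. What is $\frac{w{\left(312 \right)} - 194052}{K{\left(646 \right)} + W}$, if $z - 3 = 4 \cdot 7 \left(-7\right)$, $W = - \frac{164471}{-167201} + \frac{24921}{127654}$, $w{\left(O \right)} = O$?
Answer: $\frac{4135162624197960}{17882350147751} \approx 231.24$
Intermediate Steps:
$W = \frac{25162197155}{21343876454}$ ($W = \left(-164471\right) \left(- \frac{1}{167201}\right) + 24921 \cdot \frac{1}{127654} = \frac{164471}{167201} + \frac{24921}{127654} = \frac{25162197155}{21343876454} \approx 1.1789$)
$z = -193$ ($z = 3 + 4 \cdot 7 \left(-7\right) = 3 + 28 \left(-7\right) = 3 - 196 = -193$)
$K{\left(u \right)} = -193 - u$
$\frac{w{\left(312 \right)} - 194052}{K{\left(646 \right)} + W} = \frac{312 - 194052}{\left(-193 - 646\right) + \frac{25162197155}{21343876454}} = - \frac{193740}{\left(-193 - 646\right) + \frac{25162197155}{21343876454}} = - \frac{193740}{-839 + \frac{25162197155}{21343876454}} = - \frac{193740}{- \frac{17882350147751}{21343876454}} = \left(-193740\right) \left(- \frac{21343876454}{17882350147751}\right) = \frac{4135162624197960}{17882350147751}$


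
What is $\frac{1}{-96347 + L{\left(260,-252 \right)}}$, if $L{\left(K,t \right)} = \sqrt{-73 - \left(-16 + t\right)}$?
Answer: $- \frac{96347}{9282744214} - \frac{\sqrt{195}}{9282744214} \approx -1.0381 \cdot 10^{-5}$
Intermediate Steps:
$L{\left(K,t \right)} = \sqrt{-57 - t}$
$\frac{1}{-96347 + L{\left(260,-252 \right)}} = \frac{1}{-96347 + \sqrt{-57 - -252}} = \frac{1}{-96347 + \sqrt{-57 + 252}} = \frac{1}{-96347 + \sqrt{195}}$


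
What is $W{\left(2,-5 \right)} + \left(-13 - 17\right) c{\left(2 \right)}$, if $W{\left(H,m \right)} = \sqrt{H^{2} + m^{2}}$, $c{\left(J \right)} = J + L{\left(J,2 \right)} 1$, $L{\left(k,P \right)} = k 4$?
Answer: $-300 + \sqrt{29} \approx -294.61$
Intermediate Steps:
$L{\left(k,P \right)} = 4 k$
$c{\left(J \right)} = 5 J$ ($c{\left(J \right)} = J + 4 J 1 = J + 4 J = 5 J$)
$W{\left(2,-5 \right)} + \left(-13 - 17\right) c{\left(2 \right)} = \sqrt{2^{2} + \left(-5\right)^{2}} + \left(-13 - 17\right) 5 \cdot 2 = \sqrt{4 + 25} + \left(-13 - 17\right) 10 = \sqrt{29} - 300 = -300 + \sqrt{29}$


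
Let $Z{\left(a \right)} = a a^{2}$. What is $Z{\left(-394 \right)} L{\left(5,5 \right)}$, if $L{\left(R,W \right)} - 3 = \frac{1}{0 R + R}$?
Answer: $- \frac{978607744}{5} \approx -1.9572 \cdot 10^{8}$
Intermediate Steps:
$L{\left(R,W \right)} = 3 + \frac{1}{R}$ ($L{\left(R,W \right)} = 3 + \frac{1}{0 R + R} = 3 + \frac{1}{0 + R} = 3 + \frac{1}{R}$)
$Z{\left(a \right)} = a^{3}$
$Z{\left(-394 \right)} L{\left(5,5 \right)} = \left(-394\right)^{3} \left(3 + \frac{1}{5}\right) = - 61162984 \left(3 + \frac{1}{5}\right) = \left(-61162984\right) \frac{16}{5} = - \frac{978607744}{5}$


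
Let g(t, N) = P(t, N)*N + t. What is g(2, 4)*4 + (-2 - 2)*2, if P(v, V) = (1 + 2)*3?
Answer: 144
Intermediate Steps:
P(v, V) = 9 (P(v, V) = 3*3 = 9)
g(t, N) = t + 9*N (g(t, N) = 9*N + t = t + 9*N)
g(2, 4)*4 + (-2 - 2)*2 = (2 + 9*4)*4 + (-2 - 2)*2 = (2 + 36)*4 - 4*2 = 38*4 - 8 = 152 - 8 = 144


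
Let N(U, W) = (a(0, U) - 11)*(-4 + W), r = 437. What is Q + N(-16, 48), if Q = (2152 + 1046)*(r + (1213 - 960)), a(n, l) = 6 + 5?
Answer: 2206620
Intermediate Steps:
a(n, l) = 11
N(U, W) = 0 (N(U, W) = (11 - 11)*(-4 + W) = 0*(-4 + W) = 0)
Q = 2206620 (Q = (2152 + 1046)*(437 + (1213 - 960)) = 3198*(437 + 253) = 3198*690 = 2206620)
Q + N(-16, 48) = 2206620 + 0 = 2206620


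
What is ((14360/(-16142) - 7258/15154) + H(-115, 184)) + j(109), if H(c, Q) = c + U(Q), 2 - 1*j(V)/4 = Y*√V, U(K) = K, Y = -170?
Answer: 4625162940/61153967 + 680*√109 ≈ 7175.0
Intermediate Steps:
j(V) = 8 + 680*√V (j(V) = 8 - (-680)*√V = 8 + 680*√V)
H(c, Q) = Q + c (H(c, Q) = c + Q = Q + c)
((14360/(-16142) - 7258/15154) + H(-115, 184)) + j(109) = ((14360/(-16142) - 7258/15154) + (184 - 115)) + (8 + 680*√109) = ((14360*(-1/16142) - 7258*1/15154) + 69) + (8 + 680*√109) = ((-7180/8071 - 3629/7577) + 69) + (8 + 680*√109) = (-83692519/61153967 + 69) + (8 + 680*√109) = 4135931204/61153967 + (8 + 680*√109) = 4625162940/61153967 + 680*√109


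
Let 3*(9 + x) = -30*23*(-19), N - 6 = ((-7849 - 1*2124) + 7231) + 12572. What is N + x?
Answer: 14197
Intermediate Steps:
N = 9836 (N = 6 + (((-7849 - 1*2124) + 7231) + 12572) = 6 + (((-7849 - 2124) + 7231) + 12572) = 6 + ((-9973 + 7231) + 12572) = 6 + (-2742 + 12572) = 6 + 9830 = 9836)
x = 4361 (x = -9 + (-30*23*(-19))/3 = -9 + (-690*(-19))/3 = -9 + (1/3)*13110 = -9 + 4370 = 4361)
N + x = 9836 + 4361 = 14197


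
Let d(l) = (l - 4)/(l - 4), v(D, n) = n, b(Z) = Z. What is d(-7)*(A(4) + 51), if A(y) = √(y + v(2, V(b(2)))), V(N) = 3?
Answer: 51 + √7 ≈ 53.646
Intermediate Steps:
d(l) = 1 (d(l) = (-4 + l)/(-4 + l) = 1)
A(y) = √(3 + y) (A(y) = √(y + 3) = √(3 + y))
d(-7)*(A(4) + 51) = 1*(√(3 + 4) + 51) = 1*(√7 + 51) = 1*(51 + √7) = 51 + √7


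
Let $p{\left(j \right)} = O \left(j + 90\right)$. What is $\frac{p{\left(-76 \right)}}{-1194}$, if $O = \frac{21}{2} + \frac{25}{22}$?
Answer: $- \frac{896}{6567} \approx -0.13644$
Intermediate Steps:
$O = \frac{128}{11}$ ($O = 21 \cdot \frac{1}{2} + 25 \cdot \frac{1}{22} = \frac{21}{2} + \frac{25}{22} = \frac{128}{11} \approx 11.636$)
$p{\left(j \right)} = \frac{11520}{11} + \frac{128 j}{11}$ ($p{\left(j \right)} = \frac{128 \left(j + 90\right)}{11} = \frac{128 \left(90 + j\right)}{11} = \frac{11520}{11} + \frac{128 j}{11}$)
$\frac{p{\left(-76 \right)}}{-1194} = \frac{\frac{11520}{11} + \frac{128}{11} \left(-76\right)}{-1194} = \left(\frac{11520}{11} - \frac{9728}{11}\right) \left(- \frac{1}{1194}\right) = \frac{1792}{11} \left(- \frac{1}{1194}\right) = - \frac{896}{6567}$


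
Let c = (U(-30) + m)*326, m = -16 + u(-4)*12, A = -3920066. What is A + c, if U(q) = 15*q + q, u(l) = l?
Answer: -4097410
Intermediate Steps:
U(q) = 16*q
m = -64 (m = -16 - 4*12 = -16 - 48 = -64)
c = -177344 (c = (16*(-30) - 64)*326 = (-480 - 64)*326 = -544*326 = -177344)
A + c = -3920066 - 177344 = -4097410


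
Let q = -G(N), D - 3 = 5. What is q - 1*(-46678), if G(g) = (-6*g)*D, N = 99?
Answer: 51430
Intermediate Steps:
D = 8 (D = 3 + 5 = 8)
G(g) = -48*g (G(g) = -6*g*8 = -48*g)
q = 4752 (q = -(-48)*99 = -1*(-4752) = 4752)
q - 1*(-46678) = 4752 - 1*(-46678) = 4752 + 46678 = 51430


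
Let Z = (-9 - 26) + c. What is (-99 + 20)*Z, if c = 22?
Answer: 1027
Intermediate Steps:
Z = -13 (Z = (-9 - 26) + 22 = -35 + 22 = -13)
(-99 + 20)*Z = (-99 + 20)*(-13) = -79*(-13) = 1027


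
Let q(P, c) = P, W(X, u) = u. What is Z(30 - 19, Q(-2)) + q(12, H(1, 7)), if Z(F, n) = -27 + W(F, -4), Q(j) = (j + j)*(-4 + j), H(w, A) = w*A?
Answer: -19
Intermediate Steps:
H(w, A) = A*w
Q(j) = 2*j*(-4 + j) (Q(j) = (2*j)*(-4 + j) = 2*j*(-4 + j))
Z(F, n) = -31 (Z(F, n) = -27 - 4 = -31)
Z(30 - 19, Q(-2)) + q(12, H(1, 7)) = -31 + 12 = -19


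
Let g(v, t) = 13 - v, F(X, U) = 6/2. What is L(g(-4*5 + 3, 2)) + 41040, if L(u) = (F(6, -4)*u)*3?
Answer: 41310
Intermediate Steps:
F(X, U) = 3 (F(X, U) = 6*(½) = 3)
L(u) = 9*u (L(u) = (3*u)*3 = 9*u)
L(g(-4*5 + 3, 2)) + 41040 = 9*(13 - (-4*5 + 3)) + 41040 = 9*(13 - (-20 + 3)) + 41040 = 9*(13 - 1*(-17)) + 41040 = 9*(13 + 17) + 41040 = 9*30 + 41040 = 270 + 41040 = 41310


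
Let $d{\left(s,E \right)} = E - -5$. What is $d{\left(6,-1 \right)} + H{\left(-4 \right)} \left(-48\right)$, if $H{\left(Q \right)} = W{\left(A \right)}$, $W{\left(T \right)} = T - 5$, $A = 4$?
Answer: $52$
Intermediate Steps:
$W{\left(T \right)} = -5 + T$
$H{\left(Q \right)} = -1$ ($H{\left(Q \right)} = -5 + 4 = -1$)
$d{\left(s,E \right)} = 5 + E$ ($d{\left(s,E \right)} = E + 5 = 5 + E$)
$d{\left(6,-1 \right)} + H{\left(-4 \right)} \left(-48\right) = \left(5 - 1\right) - -48 = 4 + 48 = 52$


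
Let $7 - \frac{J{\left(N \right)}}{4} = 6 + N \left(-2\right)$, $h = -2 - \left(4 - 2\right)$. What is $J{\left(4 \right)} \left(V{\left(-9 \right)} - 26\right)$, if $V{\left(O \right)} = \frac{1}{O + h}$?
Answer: $- \frac{12204}{13} \approx -938.77$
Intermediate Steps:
$h = -4$ ($h = -2 - \left(4 - 2\right) = -2 - 2 = -4$)
$J{\left(N \right)} = 4 + 8 N$ ($J{\left(N \right)} = 28 - 4 \left(6 + N \left(-2\right)\right) = 28 - 4 \left(6 - 2 N\right) = 28 + \left(-24 + 8 N\right) = 4 + 8 N$)
$V{\left(O \right)} = \frac{1}{-4 + O}$ ($V{\left(O \right)} = \frac{1}{O - 4} = \frac{1}{-4 + O}$)
$J{\left(4 \right)} \left(V{\left(-9 \right)} - 26\right) = \left(4 + 8 \cdot 4\right) \left(\frac{1}{-4 - 9} - 26\right) = \left(4 + 32\right) \left(\frac{1}{-13} - 26\right) = 36 \left(- \frac{1}{13} - 26\right) = 36 \left(- \frac{339}{13}\right) = - \frac{12204}{13}$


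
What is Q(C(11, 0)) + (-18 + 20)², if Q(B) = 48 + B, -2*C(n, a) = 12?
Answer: 46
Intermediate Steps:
C(n, a) = -6 (C(n, a) = -½*12 = -6)
Q(C(11, 0)) + (-18 + 20)² = (48 - 6) + (-18 + 20)² = 42 + 2² = 42 + 4 = 46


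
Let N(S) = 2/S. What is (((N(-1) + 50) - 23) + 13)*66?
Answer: 2508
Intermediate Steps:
(((N(-1) + 50) - 23) + 13)*66 = (((2/(-1) + 50) - 23) + 13)*66 = (((2*(-1) + 50) - 23) + 13)*66 = (((-2 + 50) - 23) + 13)*66 = ((48 - 23) + 13)*66 = (25 + 13)*66 = 38*66 = 2508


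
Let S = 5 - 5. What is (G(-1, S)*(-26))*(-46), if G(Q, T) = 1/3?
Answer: 1196/3 ≈ 398.67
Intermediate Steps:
S = 0
G(Q, T) = ⅓
(G(-1, S)*(-26))*(-46) = ((⅓)*(-26))*(-46) = -26/3*(-46) = 1196/3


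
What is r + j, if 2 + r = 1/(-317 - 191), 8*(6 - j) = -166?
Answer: 3143/127 ≈ 24.748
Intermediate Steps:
j = 107/4 (j = 6 - ⅛*(-166) = 6 + 83/4 = 107/4 ≈ 26.750)
r = -1017/508 (r = -2 + 1/(-317 - 191) = -2 + 1/(-508) = -2 - 1/508 = -1017/508 ≈ -2.0020)
r + j = -1017/508 + 107/4 = 3143/127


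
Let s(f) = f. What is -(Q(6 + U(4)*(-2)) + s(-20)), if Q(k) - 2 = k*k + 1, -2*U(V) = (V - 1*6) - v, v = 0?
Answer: 1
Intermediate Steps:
U(V) = 3 - V/2 (U(V) = -((V - 1*6) - 1*0)/2 = -((V - 6) + 0)/2 = -((-6 + V) + 0)/2 = -(-6 + V)/2 = 3 - V/2)
Q(k) = 3 + k² (Q(k) = 2 + (k*k + 1) = 2 + (k² + 1) = 2 + (1 + k²) = 3 + k²)
-(Q(6 + U(4)*(-2)) + s(-20)) = -((3 + (6 + (3 - ½*4)*(-2))²) - 20) = -((3 + (6 + (3 - 2)*(-2))²) - 20) = -((3 + (6 + 1*(-2))²) - 20) = -((3 + (6 - 2)²) - 20) = -((3 + 4²) - 20) = -((3 + 16) - 20) = -(19 - 20) = -1*(-1) = 1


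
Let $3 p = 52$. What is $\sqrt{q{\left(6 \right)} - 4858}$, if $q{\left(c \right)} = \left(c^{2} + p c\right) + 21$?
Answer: $i \sqrt{4697} \approx 68.535 i$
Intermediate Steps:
$p = \frac{52}{3}$ ($p = \frac{1}{3} \cdot 52 = \frac{52}{3} \approx 17.333$)
$q{\left(c \right)} = 21 + c^{2} + \frac{52 c}{3}$ ($q{\left(c \right)} = \left(c^{2} + \frac{52 c}{3}\right) + 21 = 21 + c^{2} + \frac{52 c}{3}$)
$\sqrt{q{\left(6 \right)} - 4858} = \sqrt{\left(21 + 6^{2} + \frac{52}{3} \cdot 6\right) - 4858} = \sqrt{\left(21 + 36 + 104\right) - 4858} = \sqrt{161 - 4858} = \sqrt{-4697} = i \sqrt{4697}$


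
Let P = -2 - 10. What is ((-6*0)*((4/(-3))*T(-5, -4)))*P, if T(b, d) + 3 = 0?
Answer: 0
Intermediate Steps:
T(b, d) = -3 (T(b, d) = -3 + 0 = -3)
P = -12
((-6*0)*((4/(-3))*T(-5, -4)))*P = ((-6*0)*((4/(-3))*(-3)))*(-12) = (0*((4*(-1/3))*(-3)))*(-12) = (0*(-4/3*(-3)))*(-12) = (0*4)*(-12) = 0*(-12) = 0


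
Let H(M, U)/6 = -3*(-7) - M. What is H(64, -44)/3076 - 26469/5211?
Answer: -4597949/890502 ≈ -5.1633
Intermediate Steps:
H(M, U) = 126 - 6*M (H(M, U) = 6*(-3*(-7) - M) = 6*(21 - M) = 126 - 6*M)
H(64, -44)/3076 - 26469/5211 = (126 - 6*64)/3076 - 26469/5211 = (126 - 384)*(1/3076) - 26469*1/5211 = -258*1/3076 - 2941/579 = -129/1538 - 2941/579 = -4597949/890502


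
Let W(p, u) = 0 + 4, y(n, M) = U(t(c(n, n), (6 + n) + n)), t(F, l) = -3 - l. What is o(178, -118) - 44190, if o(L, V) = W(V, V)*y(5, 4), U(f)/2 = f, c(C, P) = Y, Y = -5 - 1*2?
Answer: -44342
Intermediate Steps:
Y = -7 (Y = -5 - 2 = -7)
c(C, P) = -7
U(f) = 2*f
y(n, M) = -18 - 4*n (y(n, M) = 2*(-3 - ((6 + n) + n)) = 2*(-3 - (6 + 2*n)) = 2*(-3 + (-6 - 2*n)) = 2*(-9 - 2*n) = -18 - 4*n)
W(p, u) = 4
o(L, V) = -152 (o(L, V) = 4*(-18 - 4*5) = 4*(-18 - 20) = 4*(-38) = -152)
o(178, -118) - 44190 = -152 - 44190 = -44342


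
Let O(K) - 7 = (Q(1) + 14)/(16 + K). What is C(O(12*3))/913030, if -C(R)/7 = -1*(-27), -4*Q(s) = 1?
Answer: -189/913030 ≈ -0.00020700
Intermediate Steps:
Q(s) = -¼ (Q(s) = -¼*1 = -¼)
O(K) = 7 + 55/(4*(16 + K)) (O(K) = 7 + (-¼ + 14)/(16 + K) = 7 + 55/(4*(16 + K)))
C(R) = -189 (C(R) = -(-7)*(-27) = -7*27 = -189)
C(O(12*3))/913030 = -189/913030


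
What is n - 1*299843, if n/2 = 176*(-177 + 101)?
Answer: -326595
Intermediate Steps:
n = -26752 (n = 2*(176*(-177 + 101)) = 2*(176*(-76)) = 2*(-13376) = -26752)
n - 1*299843 = -26752 - 1*299843 = -26752 - 299843 = -326595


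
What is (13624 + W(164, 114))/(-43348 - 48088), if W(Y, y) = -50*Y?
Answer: -1356/22859 ≈ -0.059320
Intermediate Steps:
(13624 + W(164, 114))/(-43348 - 48088) = (13624 - 50*164)/(-43348 - 48088) = (13624 - 8200)/(-91436) = 5424*(-1/91436) = -1356/22859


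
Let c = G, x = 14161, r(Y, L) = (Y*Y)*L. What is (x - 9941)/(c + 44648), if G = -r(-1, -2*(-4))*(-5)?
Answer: 1055/11172 ≈ 0.094432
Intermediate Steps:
r(Y, L) = L*Y² (r(Y, L) = Y²*L = L*Y²)
G = 40 (G = -(-2*(-4))*(-1)²*(-5) = -8*(-5) = 40)
c = 40
(x - 9941)/(c + 44648) = (14161 - 9941)/(40 + 44648) = 4220/44688 = 4220*(1/44688) = 1055/11172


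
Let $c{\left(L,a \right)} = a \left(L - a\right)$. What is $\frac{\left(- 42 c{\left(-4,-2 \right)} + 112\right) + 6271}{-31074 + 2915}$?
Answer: $- \frac{6215}{28159} \approx -0.22071$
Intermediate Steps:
$\frac{\left(- 42 c{\left(-4,-2 \right)} + 112\right) + 6271}{-31074 + 2915} = \frac{\left(- 42 \left(- 2 \left(-4 - -2\right)\right) + 112\right) + 6271}{-31074 + 2915} = \frac{\left(- 42 \left(- 2 \left(-4 + 2\right)\right) + 112\right) + 6271}{-28159} = \left(\left(- 42 \left(\left(-2\right) \left(-2\right)\right) + 112\right) + 6271\right) \left(- \frac{1}{28159}\right) = \left(\left(\left(-42\right) 4 + 112\right) + 6271\right) \left(- \frac{1}{28159}\right) = \left(\left(-168 + 112\right) + 6271\right) \left(- \frac{1}{28159}\right) = \left(-56 + 6271\right) \left(- \frac{1}{28159}\right) = 6215 \left(- \frac{1}{28159}\right) = - \frac{6215}{28159}$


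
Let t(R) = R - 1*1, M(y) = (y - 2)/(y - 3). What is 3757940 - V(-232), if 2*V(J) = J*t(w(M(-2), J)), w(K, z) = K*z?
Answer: 18681472/5 ≈ 3.7363e+6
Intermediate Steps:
M(y) = (-2 + y)/(-3 + y)
t(R) = -1 + R (t(R) = R - 1 = -1 + R)
V(J) = J*(-1 + 4*J/5)/2 (V(J) = (J*(-1 + ((-2 - 2)/(-3 - 2))*J))/2 = (J*(-1 + (-4/(-5))*J))/2 = (J*(-1 + (-⅕*(-4))*J))/2 = (J*(-1 + 4*J/5))/2 = J*(-1 + 4*J/5)/2)
3757940 - V(-232) = 3757940 - (-232)*(-5 + 4*(-232))/10 = 3757940 - (-232)*(-5 - 928)/10 = 3757940 - (-232)*(-933)/10 = 3757940 - 1*108228/5 = 3757940 - 108228/5 = 18681472/5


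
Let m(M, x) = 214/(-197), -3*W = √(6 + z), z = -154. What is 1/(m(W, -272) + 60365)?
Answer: 197/11891691 ≈ 1.6566e-5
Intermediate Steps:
W = -2*I*√37/3 (W = -√(6 - 154)/3 = -2*I*√37/3 ≈ -4.0552*I)
m(M, x) = -214/197 (m(M, x) = 214*(-1/197) = -214/197)
1/(m(W, -272) + 60365) = 1/(-214/197 + 60365) = 1/(11891691/197) = 197/11891691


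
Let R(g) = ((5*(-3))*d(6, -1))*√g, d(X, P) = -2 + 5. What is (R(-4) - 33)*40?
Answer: -1320 - 3600*I ≈ -1320.0 - 3600.0*I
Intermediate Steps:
d(X, P) = 3
R(g) = -45*√g (R(g) = ((5*(-3))*3)*√g = (-15*3)*√g = -45*√g)
(R(-4) - 33)*40 = (-90*I - 33)*40 = (-33 - 90*I)*40 = -1320 - 3600*I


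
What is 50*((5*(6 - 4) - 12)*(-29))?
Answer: 2900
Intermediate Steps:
50*((5*(6 - 4) - 12)*(-29)) = 50*((5*2 - 12)*(-29)) = 50*((10 - 12)*(-29)) = 50*(-2*(-29)) = 50*58 = 2900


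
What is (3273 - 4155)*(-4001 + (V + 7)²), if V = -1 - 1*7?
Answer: 3528000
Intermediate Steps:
V = -8 (V = -1 - 7 = -8)
(3273 - 4155)*(-4001 + (V + 7)²) = (3273 - 4155)*(-4001 + (-8 + 7)²) = -882*(-4001 + (-1)²) = -882*(-4001 + 1) = -882*(-4000) = 3528000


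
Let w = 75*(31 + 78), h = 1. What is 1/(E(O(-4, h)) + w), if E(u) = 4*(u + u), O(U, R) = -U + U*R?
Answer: 1/8175 ≈ 0.00012232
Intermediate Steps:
O(U, R) = -U + R*U
E(u) = 8*u (E(u) = 4*(2*u) = 8*u)
w = 8175 (w = 75*109 = 8175)
1/(E(O(-4, h)) + w) = 1/(8*(-4*(-1 + 1)) + 8175) = 1/(8*(-4*0) + 8175) = 1/(8*0 + 8175) = 1/(0 + 8175) = 1/8175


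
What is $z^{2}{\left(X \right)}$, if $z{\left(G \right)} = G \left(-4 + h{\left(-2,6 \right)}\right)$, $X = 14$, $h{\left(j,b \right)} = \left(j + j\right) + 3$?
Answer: $4900$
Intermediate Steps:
$h{\left(j,b \right)} = 3 + 2 j$ ($h{\left(j,b \right)} = 2 j + 3 = 3 + 2 j$)
$z{\left(G \right)} = - 5 G$ ($z{\left(G \right)} = G \left(-4 + \left(3 + 2 \left(-2\right)\right)\right) = G \left(-4 + \left(3 - 4\right)\right) = G \left(-4 - 1\right) = G \left(-5\right) = - 5 G$)
$z^{2}{\left(X \right)} = \left(\left(-5\right) 14\right)^{2} = \left(-70\right)^{2} = 4900$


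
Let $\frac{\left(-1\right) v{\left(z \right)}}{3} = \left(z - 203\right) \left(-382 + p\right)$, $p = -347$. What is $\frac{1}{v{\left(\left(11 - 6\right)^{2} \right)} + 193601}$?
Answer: $- \frac{1}{195685} \approx -5.1103 \cdot 10^{-6}$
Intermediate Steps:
$v{\left(z \right)} = -443961 + 2187 z$ ($v{\left(z \right)} = - 3 \left(z - 203\right) \left(-382 - 347\right) = - 3 \left(-203 + z\right) \left(-729\right) = - 3 \left(147987 - 729 z\right) = -443961 + 2187 z$)
$\frac{1}{v{\left(\left(11 - 6\right)^{2} \right)} + 193601} = \frac{1}{\left(-443961 + 2187 \left(11 - 6\right)^{2}\right) + 193601} = \frac{1}{\left(-443961 + 2187 \cdot 5^{2}\right) + 193601} = \frac{1}{\left(-443961 + 2187 \cdot 25\right) + 193601} = \frac{1}{\left(-443961 + 54675\right) + 193601} = \frac{1}{-389286 + 193601} = \frac{1}{-195685} = - \frac{1}{195685}$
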